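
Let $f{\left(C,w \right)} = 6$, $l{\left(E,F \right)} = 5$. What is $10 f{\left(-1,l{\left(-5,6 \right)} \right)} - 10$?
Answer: $50$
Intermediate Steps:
$10 f{\left(-1,l{\left(-5,6 \right)} \right)} - 10 = 10 \cdot 6 - 10 = 60 - 10 = 50$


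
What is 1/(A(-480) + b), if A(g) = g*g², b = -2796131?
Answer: -1/113388131 ≈ -8.8193e-9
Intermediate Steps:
A(g) = g³
1/(A(-480) + b) = 1/((-480)³ - 2796131) = 1/(-110592000 - 2796131) = 1/(-113388131) = -1/113388131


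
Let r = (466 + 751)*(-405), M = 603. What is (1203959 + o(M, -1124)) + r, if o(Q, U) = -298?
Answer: 710776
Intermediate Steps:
r = -492885 (r = 1217*(-405) = -492885)
(1203959 + o(M, -1124)) + r = (1203959 - 298) - 492885 = 1203661 - 492885 = 710776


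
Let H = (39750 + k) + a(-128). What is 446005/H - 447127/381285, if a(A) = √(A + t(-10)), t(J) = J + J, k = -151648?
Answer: -12313683038156377/2387065731819660 - 446005*I*√37/6260581276 ≈ -5.1585 - 0.00043334*I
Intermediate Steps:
t(J) = 2*J
a(A) = √(-20 + A) (a(A) = √(A + 2*(-10)) = √(A - 20) = √(-20 + A))
H = -111898 + 2*I*√37 (H = (39750 - 151648) + √(-20 - 128) = -111898 + √(-148) = -111898 + 2*I*√37 ≈ -1.119e+5 + 12.166*I)
446005/H - 447127/381285 = 446005/(-111898 + 2*I*√37) - 447127/381285 = -447127/381285 + 446005/(-111898 + 2*I*√37)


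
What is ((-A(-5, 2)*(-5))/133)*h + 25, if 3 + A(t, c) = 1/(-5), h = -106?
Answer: 5021/133 ≈ 37.752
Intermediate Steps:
A(t, c) = -16/5 (A(t, c) = -3 + 1/(-5) = -3 + 1*(-⅕) = -3 - ⅕ = -16/5)
((-A(-5, 2)*(-5))/133)*h + 25 = ((-1*(-16/5)*(-5))/133)*(-106) + 25 = (((16/5)*(-5))*(1/133))*(-106) + 25 = -16*1/133*(-106) + 25 = -16/133*(-106) + 25 = 1696/133 + 25 = 5021/133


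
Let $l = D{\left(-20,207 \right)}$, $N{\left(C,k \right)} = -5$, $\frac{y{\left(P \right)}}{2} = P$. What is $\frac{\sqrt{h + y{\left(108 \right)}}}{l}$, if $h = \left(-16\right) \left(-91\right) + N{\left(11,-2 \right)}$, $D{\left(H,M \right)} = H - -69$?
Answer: $\frac{\sqrt{1667}}{49} \approx 0.83324$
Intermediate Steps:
$y{\left(P \right)} = 2 P$
$D{\left(H,M \right)} = 69 + H$ ($D{\left(H,M \right)} = H + 69 = 69 + H$)
$l = 49$ ($l = 69 - 20 = 49$)
$h = 1451$ ($h = \left(-16\right) \left(-91\right) - 5 = 1456 - 5 = 1451$)
$\frac{\sqrt{h + y{\left(108 \right)}}}{l} = \frac{\sqrt{1451 + 2 \cdot 108}}{49} = \sqrt{1451 + 216} \cdot \frac{1}{49} = \sqrt{1667} \cdot \frac{1}{49} = \frac{\sqrt{1667}}{49}$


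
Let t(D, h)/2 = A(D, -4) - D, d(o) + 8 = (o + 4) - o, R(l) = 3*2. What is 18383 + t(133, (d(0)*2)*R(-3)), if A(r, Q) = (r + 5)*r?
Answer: 54825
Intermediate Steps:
R(l) = 6
d(o) = -4 (d(o) = -8 + ((o + 4) - o) = -8 + ((4 + o) - o) = -8 + 4 = -4)
A(r, Q) = r*(5 + r) (A(r, Q) = (5 + r)*r = r*(5 + r))
t(D, h) = -2*D + 2*D*(5 + D) (t(D, h) = 2*(D*(5 + D) - D) = 2*(-D + D*(5 + D)) = -2*D + 2*D*(5 + D))
18383 + t(133, (d(0)*2)*R(-3)) = 18383 + 2*133*(4 + 133) = 18383 + 2*133*137 = 18383 + 36442 = 54825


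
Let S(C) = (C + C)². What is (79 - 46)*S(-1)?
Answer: 132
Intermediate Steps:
S(C) = 4*C² (S(C) = (2*C)² = 4*C²)
(79 - 46)*S(-1) = (79 - 46)*(4*(-1)²) = 33*(4*1) = 33*4 = 132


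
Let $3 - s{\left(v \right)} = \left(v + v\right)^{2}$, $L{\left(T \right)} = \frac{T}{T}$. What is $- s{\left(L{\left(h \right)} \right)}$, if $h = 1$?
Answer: $1$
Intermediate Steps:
$L{\left(T \right)} = 1$
$s{\left(v \right)} = 3 - 4 v^{2}$ ($s{\left(v \right)} = 3 - \left(v + v\right)^{2} = 3 - \left(2 v\right)^{2} = 3 - 4 v^{2}$)
$- s{\left(L{\left(h \right)} \right)} = - (3 - 4 \cdot 1^{2}) = - (3 - 4) = \left(-1\right) \left(-1\right) = 1$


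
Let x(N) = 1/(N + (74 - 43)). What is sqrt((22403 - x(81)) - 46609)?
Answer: I*sqrt(18977511)/28 ≈ 155.58*I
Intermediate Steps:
x(N) = 1/(31 + N) (x(N) = 1/(N + 31) = 1/(31 + N))
sqrt((22403 - x(81)) - 46609) = sqrt((22403 - 1/(31 + 81)) - 46609) = sqrt((22403 - 1/112) - 46609) = sqrt(2509135/112 - 46609) = sqrt(-2711073/112) = I*sqrt(18977511)/28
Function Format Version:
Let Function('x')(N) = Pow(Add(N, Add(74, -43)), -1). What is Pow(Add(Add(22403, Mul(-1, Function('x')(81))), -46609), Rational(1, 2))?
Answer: Mul(Rational(1, 28), I, Pow(18977511, Rational(1, 2))) ≈ Mul(155.58, I)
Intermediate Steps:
Function('x')(N) = Pow(Add(31, N), -1) (Function('x')(N) = Pow(Add(N, 31), -1) = Pow(Add(31, N), -1))
Pow(Add(Add(22403, Mul(-1, Function('x')(81))), -46609), Rational(1, 2)) = Pow(Add(Add(22403, Mul(-1, Pow(Add(31, 81), -1))), -46609), Rational(1, 2)) = Pow(Add(Add(22403, Mul(-1, Pow(112, -1))), -46609), Rational(1, 2)) = Pow(Add(Add(22403, Mul(-1, Rational(1, 112))), -46609), Rational(1, 2)) = Pow(Add(Add(22403, Rational(-1, 112)), -46609), Rational(1, 2)) = Pow(Add(Rational(2509135, 112), -46609), Rational(1, 2)) = Pow(Rational(-2711073, 112), Rational(1, 2)) = Mul(Rational(1, 28), I, Pow(18977511, Rational(1, 2)))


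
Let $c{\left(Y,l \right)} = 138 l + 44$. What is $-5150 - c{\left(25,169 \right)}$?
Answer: $-28516$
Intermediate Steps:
$c{\left(Y,l \right)} = 44 + 138 l$
$-5150 - c{\left(25,169 \right)} = -5150 - \left(44 + 138 \cdot 169\right) = -5150 - \left(44 + 23322\right) = -5150 - 23366 = -28516$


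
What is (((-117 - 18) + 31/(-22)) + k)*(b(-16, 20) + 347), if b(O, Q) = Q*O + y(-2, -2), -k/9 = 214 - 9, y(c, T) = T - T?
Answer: -1176957/22 ≈ -53498.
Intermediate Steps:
y(c, T) = 0
k = -1845 (k = -9*(214 - 9) = -9*205 = -1845)
b(O, Q) = O*Q (b(O, Q) = Q*O + 0 = O*Q + 0 = O*Q)
(((-117 - 18) + 31/(-22)) + k)*(b(-16, 20) + 347) = (((-117 - 18) + 31/(-22)) - 1845)*(-16*20 + 347) = ((-135 + 31*(-1/22)) - 1845)*(-320 + 347) = ((-135 - 31/22) - 1845)*27 = (-3001/22 - 1845)*27 = -43591/22*27 = -1176957/22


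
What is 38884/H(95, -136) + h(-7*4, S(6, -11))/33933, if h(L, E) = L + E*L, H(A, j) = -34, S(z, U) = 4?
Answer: -659727766/576861 ≈ -1143.7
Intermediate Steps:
38884/H(95, -136) + h(-7*4, S(6, -11))/33933 = 38884/(-34) + ((-7*4)*(1 + 4))/33933 = 38884*(-1/34) - 28*5*(1/33933) = -19442/17 - 140*1/33933 = -19442/17 - 140/33933 = -659727766/576861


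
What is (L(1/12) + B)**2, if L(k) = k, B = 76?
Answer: 833569/144 ≈ 5788.7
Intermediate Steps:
(L(1/12) + B)**2 = (1/12 + 76)**2 = (913/12)**2 = 833569/144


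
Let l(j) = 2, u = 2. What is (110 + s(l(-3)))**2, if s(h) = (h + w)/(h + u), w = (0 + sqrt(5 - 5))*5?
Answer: 48841/4 ≈ 12210.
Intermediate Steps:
w = 0 (w = (0 + sqrt(0))*5 = (0 + 0)*5 = 0*5 = 0)
s(h) = h/(2 + h) (s(h) = (h + 0)/(h + 2) = h/(2 + h))
(110 + s(l(-3)))**2 = (110 + 2/(2 + 2))**2 = (110 + 2/4)**2 = (110 + 2*(1/4))**2 = (110 + 1/2)**2 = (221/2)**2 = 48841/4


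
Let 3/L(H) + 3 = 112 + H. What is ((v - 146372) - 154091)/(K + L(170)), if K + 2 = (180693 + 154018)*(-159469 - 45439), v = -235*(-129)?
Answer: 25123764/6378401427869 ≈ 3.9389e-6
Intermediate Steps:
L(H) = 3/(109 + H) (L(H) = 3/(-3 + (112 + H)) = 3/(109 + H))
v = 30315
K = -68584961590 (K = -2 + (180693 + 154018)*(-159469 - 45439) = -2 + 334711*(-204908) = -2 - 68584961588 = -68584961590)
((v - 146372) - 154091)/(K + L(170)) = ((30315 - 146372) - 154091)/(-68584961590 + 3/(109 + 170)) = (-116057 - 154091)/(-68584961590 + 3/279) = -270148/(-68584961590 + 3*(1/279)) = -270148/(-68584961590 + 1/93) = -270148/(-6378401427869/93) = -270148*(-93/6378401427869) = 25123764/6378401427869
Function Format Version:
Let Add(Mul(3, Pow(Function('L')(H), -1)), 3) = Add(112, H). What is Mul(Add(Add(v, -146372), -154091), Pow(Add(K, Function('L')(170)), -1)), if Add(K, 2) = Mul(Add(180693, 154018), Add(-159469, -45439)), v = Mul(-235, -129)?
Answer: Rational(25123764, 6378401427869) ≈ 3.9389e-6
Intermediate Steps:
Function('L')(H) = Mul(3, Pow(Add(109, H), -1)) (Function('L')(H) = Mul(3, Pow(Add(-3, Add(112, H)), -1)) = Mul(3, Pow(Add(109, H), -1)))
v = 30315
K = -68584961590 (K = Add(-2, Mul(Add(180693, 154018), Add(-159469, -45439))) = Add(-2, Mul(334711, -204908)) = Add(-2, -68584961588) = -68584961590)
Mul(Add(Add(v, -146372), -154091), Pow(Add(K, Function('L')(170)), -1)) = Mul(Add(Add(30315, -146372), -154091), Pow(Add(-68584961590, Mul(3, Pow(Add(109, 170), -1))), -1)) = Mul(Add(-116057, -154091), Pow(Add(-68584961590, Mul(3, Pow(279, -1))), -1)) = Mul(-270148, Pow(Add(-68584961590, Mul(3, Rational(1, 279))), -1)) = Mul(-270148, Pow(Add(-68584961590, Rational(1, 93)), -1)) = Mul(-270148, Pow(Rational(-6378401427869, 93), -1)) = Mul(-270148, Rational(-93, 6378401427869)) = Rational(25123764, 6378401427869)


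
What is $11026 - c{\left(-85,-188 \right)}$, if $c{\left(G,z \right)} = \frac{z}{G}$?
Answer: $\frac{937022}{85} \approx 11024.0$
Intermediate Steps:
$11026 - c{\left(-85,-188 \right)} = 11026 - - \frac{188}{-85} = 11026 - \left(-188\right) \left(- \frac{1}{85}\right) = 11026 - \frac{188}{85} = \frac{937022}{85}$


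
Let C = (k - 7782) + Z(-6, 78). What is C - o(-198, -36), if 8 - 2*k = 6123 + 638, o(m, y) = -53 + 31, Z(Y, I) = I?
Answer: -22117/2 ≈ -11059.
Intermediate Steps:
o(m, y) = -22
k = -6753/2 (k = 4 - (6123 + 638)/2 = 4 - ½*6761 = 4 - 6761/2 = -6753/2 ≈ -3376.5)
C = -22161/2 (C = (-6753/2 - 7782) + 78 = -22317/2 + 78 = -22161/2 ≈ -11081.)
C - o(-198, -36) = -22161/2 - 1*(-22) = -22161/2 + 22 = -22117/2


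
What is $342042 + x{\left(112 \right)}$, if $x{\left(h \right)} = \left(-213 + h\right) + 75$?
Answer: $342016$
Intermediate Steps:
$x{\left(h \right)} = -138 + h$
$342042 + x{\left(112 \right)} = 342042 + \left(-138 + 112\right) = 342042 - 26 = 342016$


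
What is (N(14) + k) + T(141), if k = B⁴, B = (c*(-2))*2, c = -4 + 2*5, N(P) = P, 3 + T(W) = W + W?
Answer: 332069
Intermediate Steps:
T(W) = -3 + 2*W (T(W) = -3 + (W + W) = -3 + 2*W)
c = 6 (c = -4 + 10 = 6)
B = -24 (B = (6*(-2))*2 = -12*2 = -24)
k = 331776 (k = (-24)⁴ = 331776)
(N(14) + k) + T(141) = (14 + 331776) + (-3 + 2*141) = 331790 + (-3 + 282) = 331790 + 279 = 332069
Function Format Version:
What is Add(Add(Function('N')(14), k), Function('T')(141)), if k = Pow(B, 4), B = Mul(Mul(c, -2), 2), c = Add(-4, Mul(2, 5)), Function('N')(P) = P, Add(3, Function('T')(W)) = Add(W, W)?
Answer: 332069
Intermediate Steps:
Function('T')(W) = Add(-3, Mul(2, W)) (Function('T')(W) = Add(-3, Add(W, W)) = Add(-3, Mul(2, W)))
c = 6 (c = Add(-4, 10) = 6)
B = -24 (B = Mul(Mul(6, -2), 2) = Mul(-12, 2) = -24)
k = 331776 (k = Pow(-24, 4) = 331776)
Add(Add(Function('N')(14), k), Function('T')(141)) = Add(Add(14, 331776), Add(-3, Mul(2, 141))) = Add(331790, Add(-3, 282)) = Add(331790, 279) = 332069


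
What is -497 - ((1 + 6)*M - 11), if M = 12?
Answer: -570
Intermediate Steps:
-497 - ((1 + 6)*M - 11) = -497 - ((1 + 6)*12 - 11) = -497 - (7*12 - 11) = -497 - (84 - 11) = -497 - 1*73 = -497 - 73 = -570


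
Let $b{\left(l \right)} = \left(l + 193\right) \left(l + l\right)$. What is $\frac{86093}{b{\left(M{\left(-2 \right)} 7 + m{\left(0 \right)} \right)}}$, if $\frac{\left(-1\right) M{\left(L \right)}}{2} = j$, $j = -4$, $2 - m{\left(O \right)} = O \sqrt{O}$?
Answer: $\frac{343}{116} \approx 2.9569$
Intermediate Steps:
$m{\left(O \right)} = 2 - O^{\frac{3}{2}}$ ($m{\left(O \right)} = 2 - O \sqrt{O} = 2 - O^{\frac{3}{2}}$)
$M{\left(L \right)} = 8$ ($M{\left(L \right)} = \left(-2\right) \left(-4\right) = 8$)
$b{\left(l \right)} = 2 l \left(193 + l\right)$ ($b{\left(l \right)} = \left(193 + l\right) 2 l = 2 l \left(193 + l\right)$)
$\frac{86093}{b{\left(M{\left(-2 \right)} 7 + m{\left(0 \right)} \right)}} = \frac{86093}{2 \left(8 \cdot 7 + \left(2 - 0^{\frac{3}{2}}\right)\right) \left(193 + \left(8 \cdot 7 + \left(2 - 0^{\frac{3}{2}}\right)\right)\right)} = \frac{86093}{2 \left(56 + \left(2 - 0\right)\right) \left(193 + \left(56 + \left(2 - 0\right)\right)\right)} = \frac{86093}{2 \left(56 + \left(2 + 0\right)\right) \left(193 + \left(56 + \left(2 + 0\right)\right)\right)} = \frac{86093}{2 \left(56 + 2\right) \left(193 + \left(56 + 2\right)\right)} = \frac{86093}{2 \cdot 58 \left(193 + 58\right)} = \frac{86093}{2 \cdot 58 \cdot 251} = \frac{86093}{29116} = 86093 \cdot \frac{1}{29116} = \frac{343}{116}$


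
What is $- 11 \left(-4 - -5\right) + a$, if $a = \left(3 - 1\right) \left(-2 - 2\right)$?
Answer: $-19$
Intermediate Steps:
$a = -8$ ($a = 2 \left(-4\right) = -8$)
$- 11 \left(-4 - -5\right) + a = - 11 \left(-4 - -5\right) - 8 = - 11 \left(-4 + 5\right) - 8 = \left(-11\right) 1 - 8 = -11 - 8 = -19$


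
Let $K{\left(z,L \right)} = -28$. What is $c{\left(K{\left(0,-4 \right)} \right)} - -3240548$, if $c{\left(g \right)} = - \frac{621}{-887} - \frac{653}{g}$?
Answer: $\frac{80482846727}{24836} \approx 3.2406 \cdot 10^{6}$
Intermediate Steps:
$c{\left(g \right)} = \frac{621}{887} - \frac{653}{g}$ ($c{\left(g \right)} = \left(-621\right) \left(- \frac{1}{887}\right) - \frac{653}{g} = \frac{621}{887} - \frac{653}{g}$)
$c{\left(K{\left(0,-4 \right)} \right)} - -3240548 = \left(\frac{621}{887} - \frac{653}{-28}\right) - -3240548 = \left(\frac{621}{887} - - \frac{653}{28}\right) + 3240548 = \left(\frac{621}{887} + \frac{653}{28}\right) + 3240548 = \frac{596599}{24836} + 3240548 = \frac{80482846727}{24836}$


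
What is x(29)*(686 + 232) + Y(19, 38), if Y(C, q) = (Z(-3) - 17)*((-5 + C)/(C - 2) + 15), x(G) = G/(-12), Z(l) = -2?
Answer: -85651/34 ≈ -2519.1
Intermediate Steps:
x(G) = -G/12 (x(G) = G*(-1/12) = -G/12)
Y(C, q) = -285 - 19*(-5 + C)/(-2 + C) (Y(C, q) = (-2 - 17)*((-5 + C)/(C - 2) + 15) = -19*((-5 + C)/(-2 + C) + 15) = -19*(15 + (-5 + C)/(-2 + C)) = -285 - 19*(-5 + C)/(-2 + C))
x(29)*(686 + 232) + Y(19, 38) = (-1/12*29)*(686 + 232) + 19*(35 - 16*19)/(-2 + 19) = -29/12*918 + 19*(35 - 304)/17 = -4437/2 + 19*(1/17)*(-269) = -4437/2 - 5111/17 = -85651/34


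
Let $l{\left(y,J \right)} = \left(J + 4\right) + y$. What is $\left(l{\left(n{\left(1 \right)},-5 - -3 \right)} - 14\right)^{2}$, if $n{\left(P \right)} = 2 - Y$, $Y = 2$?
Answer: $144$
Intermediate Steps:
$n{\left(P \right)} = 0$ ($n{\left(P \right)} = 2 - 2 = 0$)
$l{\left(y,J \right)} = 4 + J + y$ ($l{\left(y,J \right)} = \left(4 + J\right) + y = 4 + J + y$)
$\left(l{\left(n{\left(1 \right)},-5 - -3 \right)} - 14\right)^{2} = \left(\left(4 - 2 + 0\right) - 14\right)^{2} = \left(2 - 14\right)^{2} = \left(-12\right)^{2} = 144$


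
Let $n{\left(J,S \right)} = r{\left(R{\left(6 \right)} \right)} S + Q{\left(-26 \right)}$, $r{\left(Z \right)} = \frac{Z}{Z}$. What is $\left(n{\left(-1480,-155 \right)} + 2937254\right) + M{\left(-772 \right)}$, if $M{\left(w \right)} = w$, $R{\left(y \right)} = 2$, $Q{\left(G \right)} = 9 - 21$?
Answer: $2936315$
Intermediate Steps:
$Q{\left(G \right)} = -12$
$r{\left(Z \right)} = 1$
$n{\left(J,S \right)} = -12 + S$ ($n{\left(J,S \right)} = 1 S - 12 = S - 12 = -12 + S$)
$\left(n{\left(-1480,-155 \right)} + 2937254\right) + M{\left(-772 \right)} = \left(\left(-12 - 155\right) + 2937254\right) - 772 = \left(-167 + 2937254\right) - 772 = 2937087 - 772 = 2936315$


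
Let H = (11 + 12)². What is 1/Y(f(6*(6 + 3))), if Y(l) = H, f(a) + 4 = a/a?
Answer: 1/529 ≈ 0.0018904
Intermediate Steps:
f(a) = -3 (f(a) = -4 + a/a = -4 + 1 = -3)
H = 529 (H = 23² = 529)
Y(l) = 529
1/Y(f(6*(6 + 3))) = 1/529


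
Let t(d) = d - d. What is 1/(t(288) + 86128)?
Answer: 1/86128 ≈ 1.1611e-5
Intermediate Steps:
t(d) = 0
1/(t(288) + 86128) = 1/(0 + 86128) = 1/86128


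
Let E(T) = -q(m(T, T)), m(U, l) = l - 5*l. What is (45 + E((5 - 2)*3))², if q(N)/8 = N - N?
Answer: 2025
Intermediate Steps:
m(U, l) = -4*l
q(N) = 0 (q(N) = 8*(N - N) = 8*0 = 0)
E(T) = 0 (E(T) = -1*0 = 0)
(45 + E((5 - 2)*3))² = (45 + 0)² = 45² = 2025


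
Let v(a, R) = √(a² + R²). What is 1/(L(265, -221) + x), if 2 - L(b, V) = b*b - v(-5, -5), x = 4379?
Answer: -32922/2167716143 - 5*√2/4335432286 ≈ -1.5189e-5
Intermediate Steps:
v(a, R) = √(R² + a²)
L(b, V) = 2 - b² + 5*√2 (L(b, V) = 2 - (b*b - √((-5)² + (-5)²)) = 2 - (b² - √(25 + 25)) = 2 - (b² - √50) = 2 - (b² - 5*√2) = 2 + (-b² + 5*√2) = 2 - b² + 5*√2)
1/(L(265, -221) + x) = 1/((2 - 1*265² + 5*√2) + 4379) = 1/((2 - 1*70225 + 5*√2) + 4379) = 1/((2 - 70225 + 5*√2) + 4379) = 1/((-70223 + 5*√2) + 4379) = 1/(-65844 + 5*√2)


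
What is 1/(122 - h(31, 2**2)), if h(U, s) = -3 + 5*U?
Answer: -1/30 ≈ -0.033333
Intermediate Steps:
1/(122 - h(31, 2**2)) = 1/(122 - (-3 + 5*31)) = 1/(122 - (-3 + 155)) = 1/(122 - 1*152) = 1/(122 - 152) = 1/(-30) = -1/30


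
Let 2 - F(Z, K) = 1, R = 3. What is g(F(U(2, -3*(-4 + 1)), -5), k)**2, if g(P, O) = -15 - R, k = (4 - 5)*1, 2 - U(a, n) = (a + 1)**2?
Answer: 324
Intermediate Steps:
U(a, n) = 2 - (1 + a)**2 (U(a, n) = 2 - (a + 1)**2 = 2 - (1 + a)**2)
F(Z, K) = 1 (F(Z, K) = 2 - 1*1 = 2 - 1 = 1)
k = -1 (k = -1*1 = -1)
g(P, O) = -18 (g(P, O) = -15 - 1*3 = -15 - 3 = -18)
g(F(U(2, -3*(-4 + 1)), -5), k)**2 = (-18)**2 = 324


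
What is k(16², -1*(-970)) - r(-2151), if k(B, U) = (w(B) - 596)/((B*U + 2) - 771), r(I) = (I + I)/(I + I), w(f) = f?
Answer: -247891/247551 ≈ -1.0014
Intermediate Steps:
r(I) = 1 (r(I) = (2*I)/((2*I)) = (2*I)*(1/(2*I)) = 1)
k(B, U) = (-596 + B)/(-769 + B*U) (k(B, U) = (B - 596)/((B*U + 2) - 771) = (-596 + B)/((2 + B*U) - 771) = (-596 + B)/(-769 + B*U))
k(16², -1*(-970)) - r(-2151) = (-596 + 16²)/(-769 + 16²*(-1*(-970))) - 1*1 = (-596 + 256)/(-769 + 256*970) - 1 = -340/(-769 + 248320) - 1 = -340/247551 - 1 = -247891/247551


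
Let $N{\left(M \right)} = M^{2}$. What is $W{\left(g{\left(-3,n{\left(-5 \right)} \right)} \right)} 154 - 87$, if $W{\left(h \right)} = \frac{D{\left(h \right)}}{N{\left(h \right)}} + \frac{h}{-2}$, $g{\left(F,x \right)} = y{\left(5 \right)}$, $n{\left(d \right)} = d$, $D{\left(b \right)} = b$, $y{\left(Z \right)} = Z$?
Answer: $- \frac{2206}{5} \approx -441.2$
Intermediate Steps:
$g{\left(F,x \right)} = 5$
$W{\left(h \right)} = \frac{1}{h} - \frac{h}{2}$ ($W{\left(h \right)} = \frac{h}{h^{2}} + \frac{h}{-2} = \frac{h}{h^{2}} + h \left(- \frac{1}{2}\right) = \frac{1}{h} - \frac{h}{2}$)
$W{\left(g{\left(-3,n{\left(-5 \right)} \right)} \right)} 154 - 87 = \left(\frac{1}{5} - \frac{5}{2}\right) 154 - 87 = \left(- \frac{23}{10}\right) 154 - 87 = - \frac{1771}{5} - 87 = - \frac{2206}{5}$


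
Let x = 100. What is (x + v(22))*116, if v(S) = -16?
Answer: 9744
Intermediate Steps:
(x + v(22))*116 = (100 - 16)*116 = 84*116 = 9744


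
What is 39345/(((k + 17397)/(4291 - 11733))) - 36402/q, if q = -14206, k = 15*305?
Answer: -346566247183/26011186 ≈ -13324.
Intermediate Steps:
k = 4575
39345/(((k + 17397)/(4291 - 11733))) - 36402/q = 39345/(((4575 + 17397)/(4291 - 11733))) - 36402/(-14206) = 39345/((21972/(-7442))) - 36402*(-1/14206) = 39345/((21972*(-1/7442))) + 18201/7103 = 39345/(-10986/3721) + 18201/7103 = 39345*(-3721/10986) + 18201/7103 = -48800915/3662 + 18201/7103 = -346566247183/26011186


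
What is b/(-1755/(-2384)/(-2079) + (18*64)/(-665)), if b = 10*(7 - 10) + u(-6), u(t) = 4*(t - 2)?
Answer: 1081215520/30216223 ≈ 35.783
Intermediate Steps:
u(t) = -8 + 4*t (u(t) = 4*(-2 + t) = -8 + 4*t)
b = -62 (b = 10*(7 - 10) + (-8 + 4*(-6)) = 10*(-3) + (-8 - 24) = -30 - 32 = -62)
b/(-1755/(-2384)/(-2079) + (18*64)/(-665)) = -62/(-1755/(-2384)/(-2079) + (18*64)/(-665)) = -62/(-1755*(-1/2384)*(-1/2079) + 1152*(-1/665)) = -62/((1755/2384)*(-1/2079) - 1152/665) = -62/(-65/183568 - 1152/665) = -62/(-30216223/17438960) = -62*(-17438960/30216223) = 1081215520/30216223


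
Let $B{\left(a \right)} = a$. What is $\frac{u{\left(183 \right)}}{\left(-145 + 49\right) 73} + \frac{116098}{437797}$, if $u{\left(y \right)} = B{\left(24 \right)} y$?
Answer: $- \frac{46216235}{127836724} \approx -0.36153$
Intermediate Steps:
$u{\left(y \right)} = 24 y$
$\frac{u{\left(183 \right)}}{\left(-145 + 49\right) 73} + \frac{116098}{437797} = \frac{24 \cdot 183}{\left(-145 + 49\right) 73} + \frac{116098}{437797} = \frac{4392}{\left(-96\right) 73} + 116098 \cdot \frac{1}{437797} = \frac{4392}{-7008} + \frac{116098}{437797} = 4392 \left(- \frac{1}{7008}\right) + \frac{116098}{437797} = - \frac{183}{292} + \frac{116098}{437797} = - \frac{46216235}{127836724}$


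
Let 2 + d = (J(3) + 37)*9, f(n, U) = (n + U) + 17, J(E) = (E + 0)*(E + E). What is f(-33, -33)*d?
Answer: -24157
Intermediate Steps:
J(E) = 2*E**2 (J(E) = E*(2*E) = 2*E**2)
f(n, U) = 17 + U + n (f(n, U) = (U + n) + 17 = 17 + U + n)
d = 493 (d = -2 + (2*3**2 + 37)*9 = -2 + (2*9 + 37)*9 = -2 + (18 + 37)*9 = -2 + 55*9 = -2 + 495 = 493)
f(-33, -33)*d = (17 - 33 - 33)*493 = -49*493 = -24157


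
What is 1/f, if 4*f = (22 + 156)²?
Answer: 1/7921 ≈ 0.00012625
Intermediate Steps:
f = 7921 (f = (22 + 156)²/4 = (¼)*178² = (¼)*31684 = 7921)
1/f = 1/7921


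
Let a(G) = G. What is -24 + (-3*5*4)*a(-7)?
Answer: 396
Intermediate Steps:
-24 + (-3*5*4)*a(-7) = -24 + (-3*5*4)*(-7) = -24 - 15*4*(-7) = -24 - 60*(-7) = -24 + 420 = 396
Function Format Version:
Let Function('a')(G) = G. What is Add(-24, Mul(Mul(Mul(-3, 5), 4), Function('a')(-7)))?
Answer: 396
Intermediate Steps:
Add(-24, Mul(Mul(Mul(-3, 5), 4), Function('a')(-7))) = Add(-24, Mul(Mul(Mul(-3, 5), 4), -7)) = Add(-24, Mul(Mul(-15, 4), -7)) = Add(-24, Mul(-60, -7)) = Add(-24, 420) = 396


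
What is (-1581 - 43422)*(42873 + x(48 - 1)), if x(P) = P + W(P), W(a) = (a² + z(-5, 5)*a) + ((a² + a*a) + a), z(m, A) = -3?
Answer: -2225533359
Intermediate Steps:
W(a) = -2*a + 3*a² (W(a) = (a² - 3*a) + ((a² + a*a) + a) = (a² - 3*a) + ((a² + a²) + a) = (a² - 3*a) + (2*a² + a) = (a² - 3*a) + (a + 2*a²) = -2*a + 3*a²)
x(P) = P + P*(-2 + 3*P)
(-1581 - 43422)*(42873 + x(48 - 1)) = (-1581 - 43422)*(42873 + (48 - 1)*(-1 + 3*(48 - 1))) = -45003*(42873 + 47*(-1 + 3*47)) = -45003*(42873 + 47*(-1 + 141)) = -45003*(42873 + 47*140) = -45003*(42873 + 6580) = -45003*49453 = -2225533359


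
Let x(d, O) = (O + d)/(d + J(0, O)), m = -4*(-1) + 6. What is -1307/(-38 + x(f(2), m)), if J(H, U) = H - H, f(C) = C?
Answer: 1307/32 ≈ 40.844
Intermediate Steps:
J(H, U) = 0
m = 10 (m = 4 + 6 = 10)
x(d, O) = (O + d)/d (x(d, O) = (O + d)/(d + 0) = (O + d)/d)
-1307/(-38 + x(f(2), m)) = -1307/(-38 + (10 + 2)/2) = -1307/(-38 + (1/2)*12) = -1307/(-38 + 6) = -1307/(-32) = -1307*(-1/32) = 1307/32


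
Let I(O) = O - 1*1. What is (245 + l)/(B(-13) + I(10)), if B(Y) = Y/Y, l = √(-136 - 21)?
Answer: 49/2 + I*√157/10 ≈ 24.5 + 1.253*I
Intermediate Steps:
l = I*√157 (l = √(-157) = I*√157 ≈ 12.53*I)
B(Y) = 1
I(O) = -1 + O (I(O) = O - 1 = -1 + O)
(245 + l)/(B(-13) + I(10)) = (245 + I*√157)/(1 + (-1 + 10)) = (245 + I*√157)/(1 + 9) = (245 + I*√157)/10 = (245 + I*√157)*(⅒) = 49/2 + I*√157/10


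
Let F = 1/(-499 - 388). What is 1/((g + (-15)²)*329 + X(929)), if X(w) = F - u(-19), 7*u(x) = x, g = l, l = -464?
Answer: -6209/488203033 ≈ -1.2718e-5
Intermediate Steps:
g = -464
u(x) = x/7
F = -1/887 (F = 1/(-887) = -1/887 ≈ -0.0011274)
X(w) = 16846/6209 (X(w) = -1/887 - (-19)/7 = -1/887 - 1*(-19/7) = -1/887 + 19/7 = 16846/6209)
1/((g + (-15)²)*329 + X(929)) = 1/((-464 + (-15)²)*329 + 16846/6209) = 1/((-464 + 225)*329 + 16846/6209) = 1/(-239*329 + 16846/6209) = 1/(-78631 + 16846/6209) = 1/(-488203033/6209) = -6209/488203033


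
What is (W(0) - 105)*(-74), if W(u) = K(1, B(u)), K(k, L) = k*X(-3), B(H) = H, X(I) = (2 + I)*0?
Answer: 7770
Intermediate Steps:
X(I) = 0
K(k, L) = 0 (K(k, L) = k*0 = 0)
W(u) = 0
(W(0) - 105)*(-74) = (0 - 105)*(-74) = -105*(-74) = 7770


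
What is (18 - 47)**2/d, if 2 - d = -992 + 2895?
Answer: -841/1901 ≈ -0.44240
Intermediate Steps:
d = -1901 (d = 2 - (-992 + 2895) = 2 - 1*1903 = 2 - 1903 = -1901)
(18 - 47)**2/d = (18 - 47)**2/(-1901) = (-29)**2*(-1/1901) = 841*(-1/1901) = -841/1901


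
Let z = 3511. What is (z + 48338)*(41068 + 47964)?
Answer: 4616220168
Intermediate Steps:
(z + 48338)*(41068 + 47964) = (3511 + 48338)*(41068 + 47964) = 51849*89032 = 4616220168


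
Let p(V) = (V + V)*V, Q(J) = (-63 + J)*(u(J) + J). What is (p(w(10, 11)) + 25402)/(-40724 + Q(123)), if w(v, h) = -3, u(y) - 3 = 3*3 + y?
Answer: -6355/6311 ≈ -1.0070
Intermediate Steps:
u(y) = 12 + y (u(y) = 3 + (3*3 + y) = 3 + (9 + y) = 12 + y)
Q(J) = (-63 + J)*(12 + 2*J) (Q(J) = (-63 + J)*((12 + J) + J) = (-63 + J)*(12 + 2*J))
p(V) = 2*V² (p(V) = (2*V)*V = 2*V²)
(p(w(10, 11)) + 25402)/(-40724 + Q(123)) = (2*(-3)² + 25402)/(-40724 + (-756 - 114*123 + 2*123²)) = (2*9 + 25402)/(-40724 + (-756 - 14022 + 2*15129)) = (18 + 25402)/(-40724 + (-756 - 14022 + 30258)) = 25420/(-40724 + 15480) = 25420/(-25244) = 25420*(-1/25244) = -6355/6311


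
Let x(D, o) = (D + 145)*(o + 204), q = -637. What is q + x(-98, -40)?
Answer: 7071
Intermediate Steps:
x(D, o) = (145 + D)*(204 + o)
q + x(-98, -40) = -637 + (29580 + 145*(-40) + 204*(-98) - 98*(-40)) = -637 + (29580 - 5800 - 19992 + 3920) = -637 + 7708 = 7071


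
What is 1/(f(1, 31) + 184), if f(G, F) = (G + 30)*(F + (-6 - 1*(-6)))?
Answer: 1/1145 ≈ 0.00087336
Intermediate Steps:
f(G, F) = F*(30 + G) (f(G, F) = (30 + G)*(F + (-6 + 6)) = (30 + G)*(F + 0) = (30 + G)*F = F*(30 + G))
1/(f(1, 31) + 184) = 1/(31*(30 + 1) + 184) = 1/(31*31 + 184) = 1/(961 + 184) = 1/1145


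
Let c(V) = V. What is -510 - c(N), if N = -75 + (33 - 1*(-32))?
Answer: -500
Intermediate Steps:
N = -10 (N = -75 + (33 + 32) = -75 + 65 = -10)
-510 - c(N) = -510 - 1*(-10) = -510 + 10 = -500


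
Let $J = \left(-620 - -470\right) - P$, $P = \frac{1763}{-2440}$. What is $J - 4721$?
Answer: $- \frac{11883477}{2440} \approx -4870.3$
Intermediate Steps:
$P = - \frac{1763}{2440}$ ($P = 1763 \left(- \frac{1}{2440}\right) = - \frac{1763}{2440} \approx -0.72254$)
$J = - \frac{364237}{2440}$ ($J = \left(-620 - -470\right) - - \frac{1763}{2440} = \left(-620 + 470\right) + \frac{1763}{2440} = -150 + \frac{1763}{2440} = - \frac{364237}{2440} \approx -149.28$)
$J - 4721 = - \frac{364237}{2440} - 4721 = - \frac{11883477}{2440}$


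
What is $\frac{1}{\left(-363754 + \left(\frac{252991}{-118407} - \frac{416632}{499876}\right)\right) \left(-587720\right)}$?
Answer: $\frac{14797204383}{3163453580389975133240} \approx 4.6776 \cdot 10^{-12}$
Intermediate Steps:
$\frac{1}{\left(-363754 + \left(\frac{252991}{-118407} - \frac{416632}{499876}\right)\right) \left(-587720\right)} = \frac{1}{-363754 + \left(252991 \left(- \frac{1}{118407}\right) - \frac{104158}{124969}\right)} \left(- \frac{1}{587720}\right) = \frac{1}{-363754 - \frac{43949068585}{14797204383}} \left(- \frac{1}{587720}\right) = \frac{1}{- \frac{5382586232202367}{14797204383}} \left(- \frac{1}{587720}\right) = \left(- \frac{14797204383}{5382586232202367}\right) \left(- \frac{1}{587720}\right) = \frac{14797204383}{3163453580389975133240}$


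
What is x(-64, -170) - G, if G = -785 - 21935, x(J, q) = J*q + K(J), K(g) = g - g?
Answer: 33600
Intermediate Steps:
K(g) = 0
x(J, q) = J*q (x(J, q) = J*q + 0 = J*q)
G = -22720
x(-64, -170) - G = -64*(-170) - 1*(-22720) = 10880 + 22720 = 33600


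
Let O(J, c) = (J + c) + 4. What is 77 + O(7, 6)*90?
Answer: 1607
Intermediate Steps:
O(J, c) = 4 + J + c
77 + O(7, 6)*90 = 77 + (4 + 7 + 6)*90 = 77 + 17*90 = 77 + 1530 = 1607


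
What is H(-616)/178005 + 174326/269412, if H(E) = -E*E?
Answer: -3955505569/2664260170 ≈ -1.4847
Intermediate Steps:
H(E) = -E**2
H(-616)/178005 + 174326/269412 = -1*(-616)**2/178005 + 174326/269412 = -1*379456*(1/178005) + 174326*(1/269412) = -379456*1/178005 + 87163/134706 = -379456/178005 + 87163/134706 = -3955505569/2664260170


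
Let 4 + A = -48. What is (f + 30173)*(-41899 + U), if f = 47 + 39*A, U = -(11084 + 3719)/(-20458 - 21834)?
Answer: -12488898864840/10573 ≈ -1.1812e+9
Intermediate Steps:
A = -52 (A = -4 - 48 = -52)
U = 14803/42292 (U = -14803/(-42292) = -14803*(-1)/42292 = -1*(-14803/42292) = 14803/42292 ≈ 0.35002)
f = -1981 (f = 47 + 39*(-52) = 47 - 2028 = -1981)
(f + 30173)*(-41899 + U) = (-1981 + 30173)*(-41899 + 14803/42292) = 28192*(-1771977705/42292) = -12488898864840/10573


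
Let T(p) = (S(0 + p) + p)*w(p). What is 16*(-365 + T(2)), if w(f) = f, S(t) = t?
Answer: -5712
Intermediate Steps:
T(p) = 2*p² (T(p) = ((0 + p) + p)*p = (p + p)*p = (2*p)*p = 2*p²)
16*(-365 + T(2)) = 16*(-365 + 2*2²) = 16*(-365 + 2*4) = 16*(-365 + 8) = 16*(-357) = -5712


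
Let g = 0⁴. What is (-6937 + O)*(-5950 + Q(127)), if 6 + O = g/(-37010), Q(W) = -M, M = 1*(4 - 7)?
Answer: 41290021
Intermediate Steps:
M = -3 (M = 1*(-3) = -3)
Q(W) = 3 (Q(W) = -1*(-3) = 3)
g = 0
O = -6 (O = -6 + 0/(-37010) = -6 + 0*(-1/37010) = -6 + 0 = -6)
(-6937 + O)*(-5950 + Q(127)) = (-6937 - 6)*(-5950 + 3) = -6943*(-5947) = 41290021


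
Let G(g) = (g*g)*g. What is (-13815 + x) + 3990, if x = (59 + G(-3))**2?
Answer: -8801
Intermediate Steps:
G(g) = g**3 (G(g) = g**2*g = g**3)
x = 1024 (x = (59 + (-3)**3)**2 = (59 - 27)**2 = 32**2 = 1024)
(-13815 + x) + 3990 = (-13815 + 1024) + 3990 = -12791 + 3990 = -8801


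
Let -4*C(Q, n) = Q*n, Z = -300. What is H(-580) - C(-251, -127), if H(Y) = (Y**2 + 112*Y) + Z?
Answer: 1116437/4 ≈ 2.7911e+5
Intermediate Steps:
H(Y) = -300 + Y**2 + 112*Y (H(Y) = (Y**2 + 112*Y) - 300 = -300 + Y**2 + 112*Y)
C(Q, n) = -Q*n/4
H(-580) - C(-251, -127) = (-300 + (-580)**2 + 112*(-580)) - (-1)*(-251)*(-127)/4 = (-300 + 336400 - 64960) - 1*(-31877/4) = 271140 + 31877/4 = 1116437/4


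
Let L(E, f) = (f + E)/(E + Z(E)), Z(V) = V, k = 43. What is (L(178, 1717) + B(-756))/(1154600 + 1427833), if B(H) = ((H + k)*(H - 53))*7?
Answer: 1437429859/919346148 ≈ 1.5635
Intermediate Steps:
L(E, f) = (E + f)/(2*E) (L(E, f) = (f + E)/(E + E) = (E + f)/((2*E)) = (E + f)*(1/(2*E)) = (E + f)/(2*E))
B(H) = 7*(-53 + H)*(43 + H) (B(H) = ((H + 43)*(H - 53))*7 = ((43 + H)*(-53 + H))*7 = ((-53 + H)*(43 + H))*7 = 7*(-53 + H)*(43 + H))
(L(178, 1717) + B(-756))/(1154600 + 1427833) = ((½)*(178 + 1717)/178 + (-15953 - 70*(-756) + 7*(-756)²))/(1154600 + 1427833) = ((½)*(1/178)*1895 + (-15953 + 52920 + 7*571536))/2582433 = (1895/356 + (-15953 + 52920 + 4000752))*(1/2582433) = (1895/356 + 4037719)*(1/2582433) = (1437429859/356)*(1/2582433) = 1437429859/919346148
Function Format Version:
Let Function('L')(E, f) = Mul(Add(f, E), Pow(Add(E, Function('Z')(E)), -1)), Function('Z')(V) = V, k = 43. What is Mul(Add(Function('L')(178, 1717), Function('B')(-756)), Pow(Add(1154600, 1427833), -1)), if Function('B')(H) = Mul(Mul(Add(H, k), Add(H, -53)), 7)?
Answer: Rational(1437429859, 919346148) ≈ 1.5635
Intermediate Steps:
Function('L')(E, f) = Mul(Rational(1, 2), Pow(E, -1), Add(E, f)) (Function('L')(E, f) = Mul(Add(f, E), Pow(Add(E, E), -1)) = Mul(Add(E, f), Pow(Mul(2, E), -1)) = Mul(Add(E, f), Mul(Rational(1, 2), Pow(E, -1))) = Mul(Rational(1, 2), Pow(E, -1), Add(E, f)))
Function('B')(H) = Mul(7, Add(-53, H), Add(43, H)) (Function('B')(H) = Mul(Mul(Add(H, 43), Add(H, -53)), 7) = Mul(Mul(Add(43, H), Add(-53, H)), 7) = Mul(Mul(Add(-53, H), Add(43, H)), 7) = Mul(7, Add(-53, H), Add(43, H)))
Mul(Add(Function('L')(178, 1717), Function('B')(-756)), Pow(Add(1154600, 1427833), -1)) = Mul(Add(Mul(Rational(1, 2), Pow(178, -1), Add(178, 1717)), Add(-15953, Mul(-70, -756), Mul(7, Pow(-756, 2)))), Pow(Add(1154600, 1427833), -1)) = Mul(Add(Mul(Rational(1, 2), Rational(1, 178), 1895), Add(-15953, 52920, Mul(7, 571536))), Pow(2582433, -1)) = Mul(Add(Rational(1895, 356), Add(-15953, 52920, 4000752)), Rational(1, 2582433)) = Mul(Add(Rational(1895, 356), 4037719), Rational(1, 2582433)) = Mul(Rational(1437429859, 356), Rational(1, 2582433)) = Rational(1437429859, 919346148)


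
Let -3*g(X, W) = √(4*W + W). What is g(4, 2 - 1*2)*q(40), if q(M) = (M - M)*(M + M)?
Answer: 0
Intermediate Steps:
q(M) = 0 (q(M) = 0*(2*M) = 0)
g(X, W) = -√5*√W/3 (g(X, W) = -√(4*W + W)/3 = -√5*√W/3)
g(4, 2 - 1*2)*q(40) = -√5*√(2 - 1*2)/3*0 = -√5*√(2 - 2)/3*0 = -√5*√0/3*0 = -⅓*√5*0*0 = 0*0 = 0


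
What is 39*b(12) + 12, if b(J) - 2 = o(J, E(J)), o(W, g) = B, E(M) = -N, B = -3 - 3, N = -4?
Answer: -144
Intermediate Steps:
B = -6
E(M) = 4 (E(M) = -1*(-4) = 4)
o(W, g) = -6
b(J) = -4 (b(J) = 2 - 6 = -4)
39*b(12) + 12 = 39*(-4) + 12 = -156 + 12 = -144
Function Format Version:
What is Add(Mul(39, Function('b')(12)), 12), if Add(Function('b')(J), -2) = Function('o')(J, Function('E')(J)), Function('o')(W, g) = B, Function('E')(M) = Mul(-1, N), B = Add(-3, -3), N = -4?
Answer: -144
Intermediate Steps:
B = -6
Function('E')(M) = 4 (Function('E')(M) = Mul(-1, -4) = 4)
Function('o')(W, g) = -6
Function('b')(J) = -4 (Function('b')(J) = Add(2, -6) = -4)
Add(Mul(39, Function('b')(12)), 12) = Add(Mul(39, -4), 12) = Add(-156, 12) = -144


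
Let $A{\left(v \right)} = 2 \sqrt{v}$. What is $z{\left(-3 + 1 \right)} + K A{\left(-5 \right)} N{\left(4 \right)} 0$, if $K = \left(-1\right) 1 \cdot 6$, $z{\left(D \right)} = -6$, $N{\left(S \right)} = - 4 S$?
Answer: $-6$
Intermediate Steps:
$K = -6$ ($K = \left(-1\right) 6 = -6$)
$z{\left(-3 + 1 \right)} + K A{\left(-5 \right)} N{\left(4 \right)} 0 = -6 - 6 \cdot 2 \sqrt{-5} \left(\left(-4\right) 4\right) 0 = -6 - 6 \cdot 2 i \sqrt{5} \left(-16\right) 0 = -6 - 6 - 32 i \sqrt{5} \cdot 0 = -6 - 0 = -6 + 0 = -6$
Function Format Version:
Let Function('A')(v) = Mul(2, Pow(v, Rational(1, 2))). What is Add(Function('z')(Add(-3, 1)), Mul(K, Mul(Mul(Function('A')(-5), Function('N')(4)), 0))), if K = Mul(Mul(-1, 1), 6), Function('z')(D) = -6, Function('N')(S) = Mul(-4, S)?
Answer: -6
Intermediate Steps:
K = -6 (K = Mul(-1, 6) = -6)
Add(Function('z')(Add(-3, 1)), Mul(K, Mul(Mul(Function('A')(-5), Function('N')(4)), 0))) = Add(-6, Mul(-6, Mul(Mul(Mul(2, Pow(-5, Rational(1, 2))), Mul(-4, 4)), 0))) = Add(-6, Mul(-6, Mul(Mul(Mul(2, Mul(I, Pow(5, Rational(1, 2)))), -16), 0))) = Add(-6, Mul(-6, Mul(Mul(Mul(2, I, Pow(5, Rational(1, 2))), -16), 0))) = Add(-6, Mul(-6, Mul(Mul(-32, I, Pow(5, Rational(1, 2))), 0))) = Add(-6, Mul(-6, 0)) = Add(-6, 0) = -6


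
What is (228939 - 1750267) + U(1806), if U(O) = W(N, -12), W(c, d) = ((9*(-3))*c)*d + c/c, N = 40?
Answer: -1508367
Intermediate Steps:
W(c, d) = 1 - 27*c*d (W(c, d) = (-27*c)*d + 1 = -27*c*d + 1 = 1 - 27*c*d)
U(O) = 12961 (U(O) = 1 - 27*40*(-12) = 1 + 12960 = 12961)
(228939 - 1750267) + U(1806) = (228939 - 1750267) + 12961 = -1521328 + 12961 = -1508367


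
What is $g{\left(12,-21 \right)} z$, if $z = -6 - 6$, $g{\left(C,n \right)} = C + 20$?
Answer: $-384$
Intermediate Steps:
$g{\left(C,n \right)} = 20 + C$
$z = -12$
$g{\left(12,-21 \right)} z = \left(20 + 12\right) \left(-12\right) = 32 \left(-12\right) = -384$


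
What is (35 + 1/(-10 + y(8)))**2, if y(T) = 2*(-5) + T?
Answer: 175561/144 ≈ 1219.2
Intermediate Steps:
y(T) = -10 + T
(35 + 1/(-10 + y(8)))**2 = (35 + 1/(-10 + (-10 + 8)))**2 = (35 + 1/(-10 - 2))**2 = (35 + 1/(-12))**2 = (35 - 1/12)**2 = (419/12)**2 = 175561/144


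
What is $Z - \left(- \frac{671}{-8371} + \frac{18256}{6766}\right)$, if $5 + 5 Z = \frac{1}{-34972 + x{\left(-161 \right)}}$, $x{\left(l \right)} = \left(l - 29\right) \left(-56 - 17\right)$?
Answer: $- \frac{1026323033803}{271631591130} \approx -3.7784$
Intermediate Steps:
$x{\left(l \right)} = 2117 - 73 l$ ($x{\left(l \right)} = \left(-29 + l\right) \left(-73\right) = 2117 - 73 l$)
$Z = - \frac{105511}{105510}$ ($Z = -1 + \frac{1}{5 \left(-34972 + \left(2117 - -11753\right)\right)} = -1 + \frac{1}{5 \left(-34972 + \left(2117 + 11753\right)\right)} = -1 + \frac{1}{5 \left(-34972 + 13870\right)} = -1 + \frac{1}{5 \left(-21102\right)} = -1 + \frac{1}{5} \left(- \frac{1}{21102}\right) = -1 - \frac{1}{105510} = - \frac{105511}{105510} \approx -1.0$)
$Z - \left(- \frac{671}{-8371} + \frac{18256}{6766}\right) = - \frac{105511}{105510} - \left(- \frac{671}{-8371} + \frac{18256}{6766}\right) = - \frac{105511}{105510} - \left(\left(-671\right) \left(- \frac{1}{8371}\right) + 18256 \cdot \frac{1}{6766}\right) = - \frac{105511}{105510} - \left(\frac{61}{761} + \frac{9128}{3383}\right) = - \frac{105511}{105510} - \frac{7152771}{2574463} = - \frac{1026323033803}{271631591130}$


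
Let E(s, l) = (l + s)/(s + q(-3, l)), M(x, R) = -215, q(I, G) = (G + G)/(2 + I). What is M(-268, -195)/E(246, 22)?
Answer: -21715/134 ≈ -162.05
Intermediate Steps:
q(I, G) = 2*G/(2 + I) (q(I, G) = (2*G)/(2 + I) = 2*G/(2 + I))
E(s, l) = (l + s)/(s - 2*l) (E(s, l) = (l + s)/(s + 2*l/(2 - 3)) = (l + s)/(s + 2*l/(-1)) = (l + s)/(s + 2*l*(-1)) = (l + s)/(s - 2*l))
M(-268, -195)/E(246, 22) = -215*(246 - 2*22)/(22 + 246) = -215/(268/(246 - 44)) = -215/(268/202) = -215/((1/202)*268) = -215/134/101 = -215*101/134 = -21715/134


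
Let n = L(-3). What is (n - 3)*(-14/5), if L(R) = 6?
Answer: -42/5 ≈ -8.4000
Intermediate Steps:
n = 6
(n - 3)*(-14/5) = (6 - 3)*(-14/5) = 3*(-14*⅕) = 3*(-14/5) = -42/5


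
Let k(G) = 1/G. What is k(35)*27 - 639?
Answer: -22338/35 ≈ -638.23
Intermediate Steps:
k(35)*27 - 639 = 27/35 - 639 = -22338/35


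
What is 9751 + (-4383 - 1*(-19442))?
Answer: 24810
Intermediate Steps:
9751 + (-4383 - 1*(-19442)) = 9751 + (-4383 + 19442) = 9751 + 15059 = 24810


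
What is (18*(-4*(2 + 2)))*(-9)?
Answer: 2592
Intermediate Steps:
(18*(-4*(2 + 2)))*(-9) = (18*(-4*4))*(-9) = (18*(-16))*(-9) = -288*(-9) = 2592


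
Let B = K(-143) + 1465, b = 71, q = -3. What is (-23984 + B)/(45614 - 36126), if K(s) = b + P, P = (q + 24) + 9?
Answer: -11209/4744 ≈ -2.3628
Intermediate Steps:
P = 30 (P = (-3 + 24) + 9 = 21 + 9 = 30)
K(s) = 101 (K(s) = 71 + 30 = 101)
B = 1566 (B = 101 + 1465 = 1566)
(-23984 + B)/(45614 - 36126) = (-23984 + 1566)/(45614 - 36126) = -22418/9488 = -22418*1/9488 = -11209/4744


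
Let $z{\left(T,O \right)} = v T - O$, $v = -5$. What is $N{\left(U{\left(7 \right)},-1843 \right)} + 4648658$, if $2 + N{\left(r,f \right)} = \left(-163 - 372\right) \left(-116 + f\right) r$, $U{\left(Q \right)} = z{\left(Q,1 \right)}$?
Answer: $-33081684$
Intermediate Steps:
$z{\left(T,O \right)} = - O - 5 T$ ($z{\left(T,O \right)} = - 5 T - O = - O - 5 T$)
$U{\left(Q \right)} = -1 - 5 Q$ ($U{\left(Q \right)} = \left(-1\right) 1 - 5 Q = -1 - 5 Q$)
$N{\left(r,f \right)} = -2 + r \left(62060 - 535 f\right)$ ($N{\left(r,f \right)} = -2 + \left(-163 - 372\right) \left(-116 + f\right) r = -2 + - 535 \left(-116 + f\right) r = -2 + \left(62060 - 535 f\right) r = -2 + r \left(62060 - 535 f\right)$)
$N{\left(U{\left(7 \right)},-1843 \right)} + 4648658 = \left(-2 + 62060 \left(-1 - 35\right) - - 986005 \left(-1 - 35\right)\right) + 4648658 = \left(-2 + 62060 \left(-36\right) - \left(-986005\right) \left(-36\right)\right) + 4648658 = \left(-2 - 2234160 - 35496180\right) + 4648658 = -37730342 + 4648658 = -33081684$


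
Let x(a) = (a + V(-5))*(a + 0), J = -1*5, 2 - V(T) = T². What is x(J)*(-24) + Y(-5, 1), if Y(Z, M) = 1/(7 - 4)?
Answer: -10079/3 ≈ -3359.7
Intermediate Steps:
Y(Z, M) = ⅓ (Y(Z, M) = 1/3 = ⅓)
V(T) = 2 - T²
J = -5
x(a) = a*(-23 + a) (x(a) = (a + (2 - 1*(-5)²))*(a + 0) = (a + (2 - 1*25))*a = (a + (2 - 25))*a = (a - 23)*a = (-23 + a)*a = a*(-23 + a))
x(J)*(-24) + Y(-5, 1) = -5*(-23 - 5)*(-24) + ⅓ = -5*(-28)*(-24) + ⅓ = 140*(-24) + ⅓ = -3360 + ⅓ = -10079/3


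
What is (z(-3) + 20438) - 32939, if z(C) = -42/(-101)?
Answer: -1262559/101 ≈ -12501.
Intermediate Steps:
z(C) = 42/101 (z(C) = -42*(-1/101) = 42/101)
(z(-3) + 20438) - 32939 = (42/101 + 20438) - 32939 = 2064280/101 - 32939 = -1262559/101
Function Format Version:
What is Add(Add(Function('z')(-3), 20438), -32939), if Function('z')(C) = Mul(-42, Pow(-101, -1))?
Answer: Rational(-1262559, 101) ≈ -12501.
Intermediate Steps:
Function('z')(C) = Rational(42, 101) (Function('z')(C) = Mul(-42, Rational(-1, 101)) = Rational(42, 101))
Add(Add(Function('z')(-3), 20438), -32939) = Add(Add(Rational(42, 101), 20438), -32939) = Add(Rational(2064280, 101), -32939) = Rational(-1262559, 101)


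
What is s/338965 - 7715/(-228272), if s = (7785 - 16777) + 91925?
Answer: 1958763341/7034201680 ≈ 0.27846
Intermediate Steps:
s = 82933 (s = -8992 + 91925 = 82933)
s/338965 - 7715/(-228272) = 82933/338965 - 7715/(-228272) = 82933*(1/338965) - 7715*(-1/228272) = 82933/338965 + 7715/228272 = 1958763341/7034201680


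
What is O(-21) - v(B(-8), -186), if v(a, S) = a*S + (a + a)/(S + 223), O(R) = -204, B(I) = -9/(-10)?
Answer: -1356/37 ≈ -36.649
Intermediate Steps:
B(I) = 9/10 (B(I) = -9*(-⅒) = 9/10)
v(a, S) = S*a + 2*a/(223 + S) (v(a, S) = S*a + (2*a)/(223 + S) = S*a + 2*a/(223 + S))
O(-21) - v(B(-8), -186) = -204 - 9*(2 + (-186)² + 223*(-186))/(10*(223 - 186)) = -204 - 9*(2 + 34596 - 41478)/(10*37) = -204 - 9*(-6880)/(10*37) = -204 - 1*(-6192/37) = -204 + 6192/37 = -1356/37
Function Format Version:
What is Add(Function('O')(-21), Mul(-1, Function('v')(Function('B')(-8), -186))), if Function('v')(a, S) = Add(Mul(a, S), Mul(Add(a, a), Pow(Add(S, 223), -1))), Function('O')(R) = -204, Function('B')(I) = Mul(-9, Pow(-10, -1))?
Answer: Rational(-1356, 37) ≈ -36.649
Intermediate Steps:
Function('B')(I) = Rational(9, 10) (Function('B')(I) = Mul(-9, Rational(-1, 10)) = Rational(9, 10))
Function('v')(a, S) = Add(Mul(S, a), Mul(2, a, Pow(Add(223, S), -1))) (Function('v')(a, S) = Add(Mul(S, a), Mul(Mul(2, a), Pow(Add(223, S), -1))) = Add(Mul(S, a), Mul(2, a, Pow(Add(223, S), -1))))
Add(Function('O')(-21), Mul(-1, Function('v')(Function('B')(-8), -186))) = Add(-204, Mul(-1, Mul(Rational(9, 10), Pow(Add(223, -186), -1), Add(2, Pow(-186, 2), Mul(223, -186))))) = Add(-204, Mul(-1, Mul(Rational(9, 10), Pow(37, -1), Add(2, 34596, -41478)))) = Add(-204, Mul(-1, Mul(Rational(9, 10), Rational(1, 37), -6880))) = Add(-204, Mul(-1, Rational(-6192, 37))) = Add(-204, Rational(6192, 37)) = Rational(-1356, 37)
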